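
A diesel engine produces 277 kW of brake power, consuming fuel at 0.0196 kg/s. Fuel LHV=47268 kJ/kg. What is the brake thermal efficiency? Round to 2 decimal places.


eta_BTE = (BP / (mf * LHV)) * 100
Denominator = 0.0196 * 47268 = 926.4528 kW
eta_BTE = (277 / 926.4528) * 100 = 29.90%


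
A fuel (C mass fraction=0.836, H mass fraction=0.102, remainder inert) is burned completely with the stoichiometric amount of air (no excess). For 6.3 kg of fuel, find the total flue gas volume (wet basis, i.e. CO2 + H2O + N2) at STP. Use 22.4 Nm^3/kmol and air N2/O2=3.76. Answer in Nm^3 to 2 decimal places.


Per kg fuel: CO2 = (C/12 kmol)*22.4 = (0.836/12)*22.4 = 1.56053 Nm^3
Per kg fuel: H2O = (H/2 kmol)*22.4 = (0.102/2)*22.4 = 1.14240 Nm^3
O2 needed per kg fuel = C/12 + H/4 = 0.836/12 + 0.102/4 = 0.09516667 kmol
Per kg fuel: N2 = O2*3.76*22.4 = 0.09516667*3.76*22.4 = 8.01532 Nm^3
Total per kg = 1.56053 + 1.14240 + 8.01532 = 10.71825 Nm^3
Total = 10.71825 * 6.3 = 67.52 Nm^3


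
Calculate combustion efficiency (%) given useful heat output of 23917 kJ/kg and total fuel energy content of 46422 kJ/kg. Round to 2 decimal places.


Efficiency = (Q_useful / Q_fuel) * 100
Efficiency = (23917 / 46422) * 100
Efficiency = 0.5152 * 100 = 51.52%


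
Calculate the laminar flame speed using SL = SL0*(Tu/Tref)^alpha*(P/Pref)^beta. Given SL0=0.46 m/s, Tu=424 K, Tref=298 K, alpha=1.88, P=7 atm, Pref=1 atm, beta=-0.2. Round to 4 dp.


SL = SL0 * (Tu/Tref)^alpha * (P/Pref)^beta
T ratio = 424/298 = 1.42281879
(T ratio)^alpha = 1.42281879^1.88 = 1.940534
(P/Pref)^beta = 7^(-0.2) = 0.677611
SL = 0.46 * 1.940534 * 0.677611 = 0.6049 m/s


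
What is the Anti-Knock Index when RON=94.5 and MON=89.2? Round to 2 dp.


AKI = (RON + MON) / 2
AKI = (94.5 + 89.2) / 2
AKI = 183.7 / 2 = 91.85


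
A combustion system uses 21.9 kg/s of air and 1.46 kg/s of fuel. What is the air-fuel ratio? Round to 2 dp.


AFR = m_air / m_fuel
AFR = 21.9 / 1.46 = 15.00


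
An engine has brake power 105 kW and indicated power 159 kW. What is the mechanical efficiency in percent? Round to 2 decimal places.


eta_mech = (BP / IP) * 100
Ratio = 105 / 159 = 0.6604
eta_mech = 0.6604 * 100 = 66.04%


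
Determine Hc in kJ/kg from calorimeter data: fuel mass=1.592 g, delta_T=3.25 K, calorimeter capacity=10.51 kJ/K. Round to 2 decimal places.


Hc = C_cal * delta_T / m_fuel
Q_released = 10.51 * 3.25 = 34.1575 kJ
m_fuel = 1.592 g = 1.592/1000 kg = 0.001592 kg
Hc = 34.1575 / 0.001592 = 21455.72 kJ/kg


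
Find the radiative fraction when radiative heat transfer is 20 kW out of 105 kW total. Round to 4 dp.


f_rad = Q_rad / Q_total
f_rad = 20 / 105 = 0.1905


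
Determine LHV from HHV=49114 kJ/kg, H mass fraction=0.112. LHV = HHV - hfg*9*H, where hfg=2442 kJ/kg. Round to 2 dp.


LHV = HHV - hfg * 9 * H
Water correction = 2442 * 9 * 0.112 = 2461.536 kJ/kg
LHV = 49114 - 2461.536 = 46652.46 kJ/kg


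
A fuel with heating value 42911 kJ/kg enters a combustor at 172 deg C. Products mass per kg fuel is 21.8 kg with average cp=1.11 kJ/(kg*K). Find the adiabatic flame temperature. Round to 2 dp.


T_ad = T_in + Hc / (m_p * cp)
Denominator = 21.8 * 1.11 = 24.1980
Temperature rise = 42911 / 24.1980 = 1773.33 K
T_ad = 172 + 1773.33 = 1945.33 deg C


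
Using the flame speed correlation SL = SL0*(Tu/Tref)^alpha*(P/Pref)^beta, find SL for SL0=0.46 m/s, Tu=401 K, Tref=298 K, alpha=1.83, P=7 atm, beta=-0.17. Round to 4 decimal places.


SL = SL0 * (Tu/Tref)^alpha * (P/Pref)^beta
T ratio = 401/298 = 1.34563758
(T ratio)^alpha = 1.34563758^1.83 = 1.721625
(P/Pref)^beta = 7^(-0.17) = 0.718345
SL = 0.46 * 1.721625 * 0.718345 = 0.5689 m/s


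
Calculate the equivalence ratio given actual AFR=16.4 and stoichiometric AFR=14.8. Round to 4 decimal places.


phi = AFR_stoich / AFR_actual
phi = 14.8 / 16.4 = 0.9024


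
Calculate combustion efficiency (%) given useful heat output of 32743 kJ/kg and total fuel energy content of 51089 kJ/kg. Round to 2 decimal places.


Efficiency = (Q_useful / Q_fuel) * 100
Efficiency = (32743 / 51089) * 100
Efficiency = 0.6409 * 100 = 64.09%


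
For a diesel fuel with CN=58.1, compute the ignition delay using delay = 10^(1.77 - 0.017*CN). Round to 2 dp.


delay = 10^(1.77 - 0.017*CN)
Exponent = 1.77 - 0.017*58.1 = 0.7823
delay = 10^0.7823 = 6.06 ms


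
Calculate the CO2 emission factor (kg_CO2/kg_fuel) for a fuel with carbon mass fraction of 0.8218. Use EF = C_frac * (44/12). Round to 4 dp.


EF = C_frac * (M_CO2 / M_C)
EF = 0.8218 * (44/12)
EF = 0.8218 * 3.666667 = 3.0133 kg_CO2/kg_fuel


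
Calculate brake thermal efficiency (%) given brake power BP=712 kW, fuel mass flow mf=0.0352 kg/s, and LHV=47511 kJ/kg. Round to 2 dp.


eta_BTE = (BP / (mf * LHV)) * 100
Denominator = 0.0352 * 47511 = 1672.3872 kW
eta_BTE = (712 / 1672.3872) * 100 = 42.57%


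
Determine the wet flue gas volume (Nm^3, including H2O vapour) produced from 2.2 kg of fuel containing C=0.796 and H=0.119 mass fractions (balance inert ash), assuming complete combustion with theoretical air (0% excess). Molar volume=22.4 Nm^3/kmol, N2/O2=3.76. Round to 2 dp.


Per kg fuel: CO2 = (C/12 kmol)*22.4 = (0.796/12)*22.4 = 1.48587 Nm^3
Per kg fuel: H2O = (H/2 kmol)*22.4 = (0.119/2)*22.4 = 1.33280 Nm^3
O2 needed per kg fuel = C/12 + H/4 = 0.796/12 + 0.119/4 = 0.09608333 kmol
Per kg fuel: N2 = O2*3.76*22.4 = 0.09608333*3.76*22.4 = 8.09252 Nm^3
Total per kg = 1.48587 + 1.33280 + 8.09252 = 10.91119 Nm^3
Total = 10.91119 * 2.2 = 24.00 Nm^3


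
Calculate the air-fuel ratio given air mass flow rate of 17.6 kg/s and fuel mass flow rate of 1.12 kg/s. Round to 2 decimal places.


AFR = m_air / m_fuel
AFR = 17.6 / 1.12 = 15.71


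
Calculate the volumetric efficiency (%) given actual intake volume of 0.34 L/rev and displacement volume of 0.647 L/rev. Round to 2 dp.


eta_v = (V_actual / V_disp) * 100
Ratio = 0.34 / 0.647 = 0.5255
eta_v = 0.5255 * 100 = 52.55%


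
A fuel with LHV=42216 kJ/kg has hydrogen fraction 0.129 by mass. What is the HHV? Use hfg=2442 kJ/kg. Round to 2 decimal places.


HHV = LHV + hfg * 9 * H
Water addition = 2442 * 9 * 0.129 = 2835.162 kJ/kg
HHV = 42216 + 2835.162 = 45051.16 kJ/kg


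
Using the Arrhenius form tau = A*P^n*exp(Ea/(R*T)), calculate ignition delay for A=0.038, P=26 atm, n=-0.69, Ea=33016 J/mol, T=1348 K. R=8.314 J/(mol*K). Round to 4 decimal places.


tau = A * P^n * exp(Ea/(R*T))
P^n = 26^(-0.69) = 0.10560109
Ea/(R*T) = 33016/(8.314*1348) = 2.945944
exp(Ea/(R*T)) = 19.028624
tau = 0.038 * 0.10560109 * 19.028624 = 0.0764 ms


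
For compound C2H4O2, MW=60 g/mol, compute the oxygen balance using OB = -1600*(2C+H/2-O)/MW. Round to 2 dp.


OB = -1600 * (2C + H/2 - O) / MW
Inner = 2*2 + 4/2 - 2 = 4.00
OB = -1600 * 4.00 / 60 = -106.67%


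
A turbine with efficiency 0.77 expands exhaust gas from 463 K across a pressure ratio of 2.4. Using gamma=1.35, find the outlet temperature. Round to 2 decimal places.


T_out = T_in * (1 - eta * (1 - PR^(-(gamma-1)/gamma)))
Exponent = -(1.35-1)/1.35 = -0.25925926
PR^exp = 2.4^(-0.25925926) = 0.79694200
Factor = 1 - 0.77*(1 - 0.79694200) = 0.84364534
T_out = 463 * 0.84364534 = 390.61 K


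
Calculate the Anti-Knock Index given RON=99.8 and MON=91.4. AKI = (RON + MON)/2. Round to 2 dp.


AKI = (RON + MON) / 2
AKI = (99.8 + 91.4) / 2
AKI = 191.2 / 2 = 95.60


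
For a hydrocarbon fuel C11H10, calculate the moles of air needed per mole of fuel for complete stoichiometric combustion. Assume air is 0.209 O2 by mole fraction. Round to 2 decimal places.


Balanced combustion: C11H10 + 13.5 O2 -> 11 CO2 + 5 H2O
O2 needed = C + H/4 = 11 + 10/4 = 13.50 moles
Air moles = O2 / 0.209 = 13.50 / 0.209 = 64.59 moles air


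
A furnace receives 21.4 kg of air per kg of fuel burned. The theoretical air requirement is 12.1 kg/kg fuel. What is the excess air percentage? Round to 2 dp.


Excess air = actual - stoichiometric = 21.4 - 12.1 = 9.30 kg/kg fuel
Excess air % = (excess / stoich) * 100 = (9.30 / 12.1) * 100 = 76.86%


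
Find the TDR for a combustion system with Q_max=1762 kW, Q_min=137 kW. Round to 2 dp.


TDR = Q_max / Q_min
TDR = 1762 / 137 = 12.86


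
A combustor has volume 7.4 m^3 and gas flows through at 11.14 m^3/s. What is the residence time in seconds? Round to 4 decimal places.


tau = V / Q_flow
tau = 7.4 / 11.14 = 0.6643 s


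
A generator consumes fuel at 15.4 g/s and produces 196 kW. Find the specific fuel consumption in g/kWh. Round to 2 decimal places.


SFC = (mf / BP) * 3600
Rate = 15.4 / 196 = 0.078571 g/(s*kW)
SFC = 0.078571 * 3600 = 282.86 g/kWh


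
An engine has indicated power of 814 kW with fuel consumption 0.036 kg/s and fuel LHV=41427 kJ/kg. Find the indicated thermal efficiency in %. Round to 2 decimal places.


eta_ith = (IP / (mf * LHV)) * 100
Denominator = 0.036 * 41427 = 1491.3720 kW
eta_ith = (814 / 1491.3720) * 100 = 54.58%


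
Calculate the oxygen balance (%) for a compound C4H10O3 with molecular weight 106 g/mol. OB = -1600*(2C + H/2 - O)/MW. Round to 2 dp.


OB = -1600 * (2C + H/2 - O) / MW
Inner = 2*4 + 10/2 - 3 = 10.00
OB = -1600 * 10.00 / 106 = -150.94%


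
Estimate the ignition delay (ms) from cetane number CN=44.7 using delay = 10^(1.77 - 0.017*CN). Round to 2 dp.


delay = 10^(1.77 - 0.017*CN)
Exponent = 1.77 - 0.017*44.7 = 1.0101
delay = 10^1.0101 = 10.24 ms


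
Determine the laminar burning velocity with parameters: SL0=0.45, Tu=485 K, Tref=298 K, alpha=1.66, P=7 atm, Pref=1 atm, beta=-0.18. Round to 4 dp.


SL = SL0 * (Tu/Tref)^alpha * (P/Pref)^beta
T ratio = 485/298 = 1.62751678
(T ratio)^alpha = 1.62751678^1.66 = 2.244566
(P/Pref)^beta = 7^(-0.18) = 0.704502
SL = 0.45 * 2.244566 * 0.704502 = 0.7116 m/s


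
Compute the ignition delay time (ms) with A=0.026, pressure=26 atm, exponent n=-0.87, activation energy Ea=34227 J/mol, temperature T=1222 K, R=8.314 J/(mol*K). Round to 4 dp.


tau = A * P^n * exp(Ea/(R*T))
P^n = 26^(-0.87) = 0.05874531
Ea/(R*T) = 34227/(8.314*1222) = 3.368896
exp(Ea/(R*T)) = 29.046443
tau = 0.026 * 0.05874531 * 29.046443 = 0.0444 ms


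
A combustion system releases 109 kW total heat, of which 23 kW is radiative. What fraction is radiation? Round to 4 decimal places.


f_rad = Q_rad / Q_total
f_rad = 23 / 109 = 0.2110


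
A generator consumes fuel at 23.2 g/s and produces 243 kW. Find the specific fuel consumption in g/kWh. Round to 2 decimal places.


SFC = (mf / BP) * 3600
Rate = 23.2 / 243 = 0.095473 g/(s*kW)
SFC = 0.095473 * 3600 = 343.70 g/kWh


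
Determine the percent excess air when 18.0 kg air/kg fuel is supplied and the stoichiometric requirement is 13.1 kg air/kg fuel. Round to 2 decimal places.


Excess air = actual - stoichiometric = 18.0 - 13.1 = 4.90 kg/kg fuel
Excess air % = (excess / stoich) * 100 = (4.90 / 13.1) * 100 = 37.40%


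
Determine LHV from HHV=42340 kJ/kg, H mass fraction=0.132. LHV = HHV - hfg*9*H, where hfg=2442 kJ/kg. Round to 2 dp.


LHV = HHV - hfg * 9 * H
Water correction = 2442 * 9 * 0.132 = 2901.096 kJ/kg
LHV = 42340 - 2901.096 = 39438.90 kJ/kg


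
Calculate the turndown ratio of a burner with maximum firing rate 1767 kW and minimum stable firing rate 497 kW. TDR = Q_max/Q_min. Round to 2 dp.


TDR = Q_max / Q_min
TDR = 1767 / 497 = 3.56


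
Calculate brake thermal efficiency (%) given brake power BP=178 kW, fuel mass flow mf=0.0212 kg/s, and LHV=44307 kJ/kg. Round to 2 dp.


eta_BTE = (BP / (mf * LHV)) * 100
Denominator = 0.0212 * 44307 = 939.3084 kW
eta_BTE = (178 / 939.3084) * 100 = 18.95%


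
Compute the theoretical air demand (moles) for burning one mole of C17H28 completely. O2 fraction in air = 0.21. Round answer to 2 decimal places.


Balanced combustion: C17H28 + 24 O2 -> 17 CO2 + 14 H2O
O2 needed = C + H/4 = 17 + 28/4 = 24.00 moles
Air moles = O2 / 0.21 = 24.00 / 0.21 = 114.29 moles air


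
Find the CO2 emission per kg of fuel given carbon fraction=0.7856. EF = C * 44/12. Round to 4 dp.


EF = C_frac * (M_CO2 / M_C)
EF = 0.7856 * (44/12)
EF = 0.7856 * 3.666667 = 2.8805 kg_CO2/kg_fuel


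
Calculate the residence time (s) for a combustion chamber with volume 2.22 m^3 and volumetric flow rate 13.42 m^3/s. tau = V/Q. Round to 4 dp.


tau = V / Q_flow
tau = 2.22 / 13.42 = 0.1654 s


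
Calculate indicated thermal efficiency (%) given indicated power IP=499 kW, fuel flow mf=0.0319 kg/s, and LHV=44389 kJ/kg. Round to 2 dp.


eta_ith = (IP / (mf * LHV)) * 100
Denominator = 0.0319 * 44389 = 1416.0091 kW
eta_ith = (499 / 1416.0091) * 100 = 35.24%


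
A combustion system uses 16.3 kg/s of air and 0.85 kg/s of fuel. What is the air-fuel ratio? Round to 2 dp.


AFR = m_air / m_fuel
AFR = 16.3 / 0.85 = 19.18


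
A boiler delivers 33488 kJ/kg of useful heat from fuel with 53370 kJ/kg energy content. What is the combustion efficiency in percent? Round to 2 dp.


Efficiency = (Q_useful / Q_fuel) * 100
Efficiency = (33488 / 53370) * 100
Efficiency = 0.6275 * 100 = 62.75%


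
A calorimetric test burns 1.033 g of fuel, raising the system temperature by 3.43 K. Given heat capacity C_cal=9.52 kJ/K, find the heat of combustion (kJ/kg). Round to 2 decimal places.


Hc = C_cal * delta_T / m_fuel
Q_released = 9.52 * 3.43 = 32.6536 kJ
m_fuel = 1.033 g = 1.033/1000 kg = 0.001033 kg
Hc = 32.6536 / 0.001033 = 31610.45 kJ/kg


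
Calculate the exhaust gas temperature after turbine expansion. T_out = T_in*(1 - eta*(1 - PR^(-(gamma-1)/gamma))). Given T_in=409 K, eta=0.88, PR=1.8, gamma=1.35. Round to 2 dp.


T_out = T_in * (1 - eta * (1 - PR^(-(gamma-1)/gamma)))
Exponent = -(1.35-1)/1.35 = -0.25925926
PR^exp = 1.8^(-0.25925926) = 0.85865408
Factor = 1 - 0.88*(1 - 0.85865408) = 0.87561559
T_out = 409 * 0.87561559 = 358.13 K


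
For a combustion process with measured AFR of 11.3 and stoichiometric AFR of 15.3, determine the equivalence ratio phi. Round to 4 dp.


phi = AFR_stoich / AFR_actual
phi = 15.3 / 11.3 = 1.3540


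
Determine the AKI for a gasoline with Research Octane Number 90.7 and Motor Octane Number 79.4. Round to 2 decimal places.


AKI = (RON + MON) / 2
AKI = (90.7 + 79.4) / 2
AKI = 170.1 / 2 = 85.05


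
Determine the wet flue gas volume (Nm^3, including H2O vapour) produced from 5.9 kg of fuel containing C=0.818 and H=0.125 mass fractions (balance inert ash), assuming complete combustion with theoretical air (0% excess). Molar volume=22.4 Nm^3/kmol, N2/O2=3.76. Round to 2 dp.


Per kg fuel: CO2 = (C/12 kmol)*22.4 = (0.818/12)*22.4 = 1.52693 Nm^3
Per kg fuel: H2O = (H/2 kmol)*22.4 = (0.125/2)*22.4 = 1.40000 Nm^3
O2 needed per kg fuel = C/12 + H/4 = 0.818/12 + 0.125/4 = 0.09941667 kmol
Per kg fuel: N2 = O2*3.76*22.4 = 0.09941667*3.76*22.4 = 8.37327 Nm^3
Total per kg = 1.52693 + 1.40000 + 8.37327 = 11.30020 Nm^3
Total = 11.30020 * 5.9 = 66.67 Nm^3


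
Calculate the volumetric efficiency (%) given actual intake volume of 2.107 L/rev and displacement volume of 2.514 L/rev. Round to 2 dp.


eta_v = (V_actual / V_disp) * 100
Ratio = 2.107 / 2.514 = 0.8381
eta_v = 0.8381 * 100 = 83.81%


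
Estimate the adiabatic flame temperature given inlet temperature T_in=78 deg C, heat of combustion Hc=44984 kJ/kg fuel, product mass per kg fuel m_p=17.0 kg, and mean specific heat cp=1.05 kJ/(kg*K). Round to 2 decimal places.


T_ad = T_in + Hc / (m_p * cp)
Denominator = 17.0 * 1.05 = 17.8500
Temperature rise = 44984 / 17.8500 = 2520.11 K
T_ad = 78 + 2520.11 = 2598.11 deg C


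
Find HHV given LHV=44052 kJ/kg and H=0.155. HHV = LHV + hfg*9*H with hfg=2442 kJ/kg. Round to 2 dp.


HHV = LHV + hfg * 9 * H
Water addition = 2442 * 9 * 0.155 = 3406.590 kJ/kg
HHV = 44052 + 3406.590 = 47458.59 kJ/kg


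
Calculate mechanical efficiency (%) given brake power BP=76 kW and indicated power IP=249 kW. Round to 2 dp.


eta_mech = (BP / IP) * 100
Ratio = 76 / 249 = 0.3052
eta_mech = 0.3052 * 100 = 30.52%


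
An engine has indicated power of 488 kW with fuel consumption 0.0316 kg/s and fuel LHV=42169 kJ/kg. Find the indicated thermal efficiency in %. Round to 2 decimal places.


eta_ith = (IP / (mf * LHV)) * 100
Denominator = 0.0316 * 42169 = 1332.5404 kW
eta_ith = (488 / 1332.5404) * 100 = 36.62%


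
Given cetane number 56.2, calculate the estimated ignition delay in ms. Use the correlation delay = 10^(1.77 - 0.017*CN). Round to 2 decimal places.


delay = 10^(1.77 - 0.017*CN)
Exponent = 1.77 - 0.017*56.2 = 0.8146
delay = 10^0.8146 = 6.53 ms


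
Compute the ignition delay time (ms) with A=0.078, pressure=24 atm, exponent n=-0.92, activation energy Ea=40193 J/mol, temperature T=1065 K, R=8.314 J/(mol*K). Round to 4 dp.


tau = A * P^n * exp(Ea/(R*T))
P^n = 24^(-0.92) = 0.05372862
Ea/(R*T) = 40193/(8.314*1065) = 4.539320
exp(Ea/(R*T)) = 93.627108
tau = 0.078 * 0.05372862 * 93.627108 = 0.3924 ms


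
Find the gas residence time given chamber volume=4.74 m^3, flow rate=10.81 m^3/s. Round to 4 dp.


tau = V / Q_flow
tau = 4.74 / 10.81 = 0.4385 s


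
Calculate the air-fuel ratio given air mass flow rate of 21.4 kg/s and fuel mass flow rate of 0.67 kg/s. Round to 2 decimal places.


AFR = m_air / m_fuel
AFR = 21.4 / 0.67 = 31.94


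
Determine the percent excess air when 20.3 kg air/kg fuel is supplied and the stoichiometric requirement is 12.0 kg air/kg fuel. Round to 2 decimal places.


Excess air = actual - stoichiometric = 20.3 - 12.0 = 8.30 kg/kg fuel
Excess air % = (excess / stoich) * 100 = (8.30 / 12.0) * 100 = 69.17%


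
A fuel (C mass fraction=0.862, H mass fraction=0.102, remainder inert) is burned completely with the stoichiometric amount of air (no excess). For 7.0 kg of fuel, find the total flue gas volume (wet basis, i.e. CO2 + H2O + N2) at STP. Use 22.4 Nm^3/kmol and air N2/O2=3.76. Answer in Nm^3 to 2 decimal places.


Per kg fuel: CO2 = (C/12 kmol)*22.4 = (0.862/12)*22.4 = 1.60907 Nm^3
Per kg fuel: H2O = (H/2 kmol)*22.4 = (0.102/2)*22.4 = 1.14240 Nm^3
O2 needed per kg fuel = C/12 + H/4 = 0.862/12 + 0.102/4 = 0.09733333 kmol
Per kg fuel: N2 = O2*3.76*22.4 = 0.09733333*3.76*22.4 = 8.19780 Nm^3
Total per kg = 1.60907 + 1.14240 + 8.19780 = 10.94927 Nm^3
Total = 10.94927 * 7.0 = 76.64 Nm^3


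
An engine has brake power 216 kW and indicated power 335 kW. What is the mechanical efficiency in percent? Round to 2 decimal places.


eta_mech = (BP / IP) * 100
Ratio = 216 / 335 = 0.6448
eta_mech = 0.6448 * 100 = 64.48%


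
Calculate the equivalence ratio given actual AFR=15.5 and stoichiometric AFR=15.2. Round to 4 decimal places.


phi = AFR_stoich / AFR_actual
phi = 15.2 / 15.5 = 0.9806


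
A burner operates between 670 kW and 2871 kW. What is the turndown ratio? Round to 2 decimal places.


TDR = Q_max / Q_min
TDR = 2871 / 670 = 4.29


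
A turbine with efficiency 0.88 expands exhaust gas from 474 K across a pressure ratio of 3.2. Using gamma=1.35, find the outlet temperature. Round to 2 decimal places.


T_out = T_in * (1 - eta * (1 - PR^(-(gamma-1)/gamma)))
Exponent = -(1.35-1)/1.35 = -0.25925926
PR^exp = 3.2^(-0.25925926) = 0.73966521
Factor = 1 - 0.88*(1 - 0.73966521) = 0.77090538
T_out = 474 * 0.77090538 = 365.41 K


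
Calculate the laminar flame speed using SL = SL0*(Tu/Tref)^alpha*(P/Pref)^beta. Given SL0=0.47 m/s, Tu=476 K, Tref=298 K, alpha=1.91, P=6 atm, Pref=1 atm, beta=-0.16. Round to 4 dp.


SL = SL0 * (Tu/Tref)^alpha * (P/Pref)^beta
T ratio = 476/298 = 1.59731544
(T ratio)^alpha = 1.59731544^1.91 = 2.446111
(P/Pref)^beta = 6^(-0.16) = 0.750751
SL = 0.47 * 2.446111 * 0.750751 = 0.8631 m/s


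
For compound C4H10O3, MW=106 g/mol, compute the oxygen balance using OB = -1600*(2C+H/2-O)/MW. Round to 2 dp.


OB = -1600 * (2C + H/2 - O) / MW
Inner = 2*4 + 10/2 - 3 = 10.00
OB = -1600 * 10.00 / 106 = -150.94%


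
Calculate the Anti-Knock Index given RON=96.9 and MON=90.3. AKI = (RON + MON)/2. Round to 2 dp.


AKI = (RON + MON) / 2
AKI = (96.9 + 90.3) / 2
AKI = 187.2 / 2 = 93.60


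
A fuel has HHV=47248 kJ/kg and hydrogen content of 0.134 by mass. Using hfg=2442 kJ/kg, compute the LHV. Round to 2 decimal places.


LHV = HHV - hfg * 9 * H
Water correction = 2442 * 9 * 0.134 = 2945.052 kJ/kg
LHV = 47248 - 2945.052 = 44302.95 kJ/kg


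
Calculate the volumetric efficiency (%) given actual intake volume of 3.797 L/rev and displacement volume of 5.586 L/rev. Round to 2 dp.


eta_v = (V_actual / V_disp) * 100
Ratio = 3.797 / 5.586 = 0.6797
eta_v = 0.6797 * 100 = 67.97%


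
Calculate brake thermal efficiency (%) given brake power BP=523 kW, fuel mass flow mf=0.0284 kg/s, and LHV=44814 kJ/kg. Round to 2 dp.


eta_BTE = (BP / (mf * LHV)) * 100
Denominator = 0.0284 * 44814 = 1272.7176 kW
eta_BTE = (523 / 1272.7176) * 100 = 41.09%


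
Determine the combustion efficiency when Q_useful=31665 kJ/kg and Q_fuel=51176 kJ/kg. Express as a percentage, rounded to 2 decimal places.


Efficiency = (Q_useful / Q_fuel) * 100
Efficiency = (31665 / 51176) * 100
Efficiency = 0.6187 * 100 = 61.87%


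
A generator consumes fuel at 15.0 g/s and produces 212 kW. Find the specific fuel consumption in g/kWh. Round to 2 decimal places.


SFC = (mf / BP) * 3600
Rate = 15.0 / 212 = 0.070755 g/(s*kW)
SFC = 0.070755 * 3600 = 254.72 g/kWh


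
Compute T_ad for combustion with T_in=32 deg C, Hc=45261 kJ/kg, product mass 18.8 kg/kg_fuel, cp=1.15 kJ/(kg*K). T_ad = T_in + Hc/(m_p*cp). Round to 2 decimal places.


T_ad = T_in + Hc / (m_p * cp)
Denominator = 18.8 * 1.15 = 21.6200
Temperature rise = 45261 / 21.6200 = 2093.48 K
T_ad = 32 + 2093.48 = 2125.48 deg C


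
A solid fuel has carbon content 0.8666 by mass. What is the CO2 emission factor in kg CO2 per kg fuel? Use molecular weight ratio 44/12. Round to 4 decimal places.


EF = C_frac * (M_CO2 / M_C)
EF = 0.8666 * (44/12)
EF = 0.8666 * 3.666667 = 3.1775 kg_CO2/kg_fuel


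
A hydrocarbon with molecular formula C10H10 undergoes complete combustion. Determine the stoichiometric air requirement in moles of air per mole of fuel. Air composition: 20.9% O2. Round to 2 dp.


Balanced combustion: C10H10 + 12.5 O2 -> 10 CO2 + 5 H2O
O2 needed = C + H/4 = 10 + 10/4 = 12.50 moles
Air moles = O2 / 0.209 = 12.50 / 0.209 = 59.81 moles air


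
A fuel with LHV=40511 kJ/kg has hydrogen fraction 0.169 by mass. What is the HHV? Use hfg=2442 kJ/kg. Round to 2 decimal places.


HHV = LHV + hfg * 9 * H
Water addition = 2442 * 9 * 0.169 = 3714.282 kJ/kg
HHV = 40511 + 3714.282 = 44225.28 kJ/kg


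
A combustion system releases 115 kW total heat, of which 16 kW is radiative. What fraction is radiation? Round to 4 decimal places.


f_rad = Q_rad / Q_total
f_rad = 16 / 115 = 0.1391


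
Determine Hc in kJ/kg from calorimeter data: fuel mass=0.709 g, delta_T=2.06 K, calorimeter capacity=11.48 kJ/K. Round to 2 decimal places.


Hc = C_cal * delta_T / m_fuel
Q_released = 11.48 * 2.06 = 23.6488 kJ
m_fuel = 0.709 g = 0.709/1000 kg = 0.000709 kg
Hc = 23.6488 / 0.000709 = 33355.15 kJ/kg


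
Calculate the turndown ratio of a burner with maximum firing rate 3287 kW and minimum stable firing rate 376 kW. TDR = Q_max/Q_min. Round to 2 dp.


TDR = Q_max / Q_min
TDR = 3287 / 376 = 8.74


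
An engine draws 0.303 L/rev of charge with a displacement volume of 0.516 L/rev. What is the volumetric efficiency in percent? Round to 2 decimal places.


eta_v = (V_actual / V_disp) * 100
Ratio = 0.303 / 0.516 = 0.5872
eta_v = 0.5872 * 100 = 58.72%


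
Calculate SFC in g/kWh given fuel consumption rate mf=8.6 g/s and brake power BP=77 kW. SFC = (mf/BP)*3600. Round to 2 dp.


SFC = (mf / BP) * 3600
Rate = 8.6 / 77 = 0.111688 g/(s*kW)
SFC = 0.111688 * 3600 = 402.08 g/kWh


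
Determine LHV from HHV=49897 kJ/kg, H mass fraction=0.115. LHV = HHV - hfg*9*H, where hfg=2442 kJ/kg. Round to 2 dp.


LHV = HHV - hfg * 9 * H
Water correction = 2442 * 9 * 0.115 = 2527.470 kJ/kg
LHV = 49897 - 2527.470 = 47369.53 kJ/kg


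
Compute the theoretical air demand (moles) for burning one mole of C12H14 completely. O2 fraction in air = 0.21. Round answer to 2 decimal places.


Balanced combustion: C12H14 + 15.5 O2 -> 12 CO2 + 7 H2O
O2 needed = C + H/4 = 12 + 14/4 = 15.50 moles
Air moles = O2 / 0.21 = 15.50 / 0.21 = 73.81 moles air


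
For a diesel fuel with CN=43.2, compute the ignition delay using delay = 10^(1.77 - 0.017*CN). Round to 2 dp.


delay = 10^(1.77 - 0.017*CN)
Exponent = 1.77 - 0.017*43.2 = 1.0356
delay = 10^1.0356 = 10.85 ms


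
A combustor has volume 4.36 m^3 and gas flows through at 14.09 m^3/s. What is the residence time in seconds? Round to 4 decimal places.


tau = V / Q_flow
tau = 4.36 / 14.09 = 0.3094 s


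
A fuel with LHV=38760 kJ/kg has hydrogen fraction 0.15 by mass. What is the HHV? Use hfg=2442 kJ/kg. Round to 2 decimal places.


HHV = LHV + hfg * 9 * H
Water addition = 2442 * 9 * 0.15 = 3296.700 kJ/kg
HHV = 38760 + 3296.700 = 42056.70 kJ/kg


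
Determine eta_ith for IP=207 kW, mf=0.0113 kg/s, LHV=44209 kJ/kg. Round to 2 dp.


eta_ith = (IP / (mf * LHV)) * 100
Denominator = 0.0113 * 44209 = 499.5617 kW
eta_ith = (207 / 499.5617) * 100 = 41.44%


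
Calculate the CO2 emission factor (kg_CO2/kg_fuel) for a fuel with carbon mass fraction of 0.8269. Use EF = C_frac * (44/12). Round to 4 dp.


EF = C_frac * (M_CO2 / M_C)
EF = 0.8269 * (44/12)
EF = 0.8269 * 3.666667 = 3.0320 kg_CO2/kg_fuel


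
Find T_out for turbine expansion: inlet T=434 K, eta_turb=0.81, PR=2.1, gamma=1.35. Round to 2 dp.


T_out = T_in * (1 - eta * (1 - PR^(-(gamma-1)/gamma)))
Exponent = -(1.35-1)/1.35 = -0.25925926
PR^exp = 2.1^(-0.25925926) = 0.82501466
Factor = 1 - 0.81*(1 - 0.82501466) = 0.85826187
T_out = 434 * 0.85826187 = 372.49 K


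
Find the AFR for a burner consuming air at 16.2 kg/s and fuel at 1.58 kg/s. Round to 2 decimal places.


AFR = m_air / m_fuel
AFR = 16.2 / 1.58 = 10.25


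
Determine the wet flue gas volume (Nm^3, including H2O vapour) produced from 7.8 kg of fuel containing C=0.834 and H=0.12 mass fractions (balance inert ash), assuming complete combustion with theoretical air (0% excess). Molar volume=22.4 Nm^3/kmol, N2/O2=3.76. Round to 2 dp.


Per kg fuel: CO2 = (C/12 kmol)*22.4 = (0.834/12)*22.4 = 1.55680 Nm^3
Per kg fuel: H2O = (H/2 kmol)*22.4 = (0.12/2)*22.4 = 1.34400 Nm^3
O2 needed per kg fuel = C/12 + H/4 = 0.834/12 + 0.12/4 = 0.09950000 kmol
Per kg fuel: N2 = O2*3.76*22.4 = 0.09950000*3.76*22.4 = 8.38029 Nm^3
Total per kg = 1.55680 + 1.34400 + 8.38029 = 11.28109 Nm^3
Total = 11.28109 * 7.8 = 87.99 Nm^3


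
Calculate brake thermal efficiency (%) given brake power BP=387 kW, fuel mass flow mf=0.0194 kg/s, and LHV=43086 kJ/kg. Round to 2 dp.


eta_BTE = (BP / (mf * LHV)) * 100
Denominator = 0.0194 * 43086 = 835.8684 kW
eta_BTE = (387 / 835.8684) * 100 = 46.30%


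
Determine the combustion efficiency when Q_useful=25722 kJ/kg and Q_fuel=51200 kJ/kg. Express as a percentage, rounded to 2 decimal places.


Efficiency = (Q_useful / Q_fuel) * 100
Efficiency = (25722 / 51200) * 100
Efficiency = 0.5024 * 100 = 50.24%


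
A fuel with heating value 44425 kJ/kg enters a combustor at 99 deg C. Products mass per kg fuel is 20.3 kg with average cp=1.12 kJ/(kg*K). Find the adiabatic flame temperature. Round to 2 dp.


T_ad = T_in + Hc / (m_p * cp)
Denominator = 20.3 * 1.12 = 22.7360
Temperature rise = 44425 / 22.7360 = 1953.95 K
T_ad = 99 + 1953.95 = 2052.95 deg C


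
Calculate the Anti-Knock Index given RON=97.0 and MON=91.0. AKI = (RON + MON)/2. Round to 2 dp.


AKI = (RON + MON) / 2
AKI = (97.0 + 91.0) / 2
AKI = 188.0 / 2 = 94.00


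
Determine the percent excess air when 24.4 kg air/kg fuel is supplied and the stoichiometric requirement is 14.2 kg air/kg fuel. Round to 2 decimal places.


Excess air = actual - stoichiometric = 24.4 - 14.2 = 10.20 kg/kg fuel
Excess air % = (excess / stoich) * 100 = (10.20 / 14.2) * 100 = 71.83%


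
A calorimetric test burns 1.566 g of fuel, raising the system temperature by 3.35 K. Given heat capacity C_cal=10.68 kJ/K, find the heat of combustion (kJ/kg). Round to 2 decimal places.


Hc = C_cal * delta_T / m_fuel
Q_released = 10.68 * 3.35 = 35.7780 kJ
m_fuel = 1.566 g = 1.566/1000 kg = 0.001566 kg
Hc = 35.7780 / 0.001566 = 22846.74 kJ/kg


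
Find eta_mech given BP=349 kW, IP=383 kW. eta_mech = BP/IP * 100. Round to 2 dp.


eta_mech = (BP / IP) * 100
Ratio = 349 / 383 = 0.9112
eta_mech = 0.9112 * 100 = 91.12%


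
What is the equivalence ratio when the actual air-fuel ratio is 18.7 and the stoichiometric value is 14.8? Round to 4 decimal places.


phi = AFR_stoich / AFR_actual
phi = 14.8 / 18.7 = 0.7914


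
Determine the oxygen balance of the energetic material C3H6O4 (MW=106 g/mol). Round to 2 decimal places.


OB = -1600 * (2C + H/2 - O) / MW
Inner = 2*3 + 6/2 - 4 = 5.00
OB = -1600 * 5.00 / 106 = -75.47%


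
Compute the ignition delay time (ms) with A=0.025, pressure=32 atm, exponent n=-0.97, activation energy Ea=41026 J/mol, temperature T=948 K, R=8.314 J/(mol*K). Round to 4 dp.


tau = A * P^n * exp(Ea/(R*T))
P^n = 32^(-0.97) = 0.03467405
Ea/(R*T) = 41026/(8.314*948) = 5.205241
exp(Ea/(R*T)) = 182.224732
tau = 0.025 * 0.03467405 * 182.224732 = 0.1580 ms


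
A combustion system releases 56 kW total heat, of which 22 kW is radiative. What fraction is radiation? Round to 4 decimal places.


f_rad = Q_rad / Q_total
f_rad = 22 / 56 = 0.3929


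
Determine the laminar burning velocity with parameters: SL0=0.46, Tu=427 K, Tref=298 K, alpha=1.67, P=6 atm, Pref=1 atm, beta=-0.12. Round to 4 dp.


SL = SL0 * (Tu/Tref)^alpha * (P/Pref)^beta
T ratio = 427/298 = 1.43288591
(T ratio)^alpha = 1.43288591^1.67 = 1.823364
(P/Pref)^beta = 6^(-0.12) = 0.806532
SL = 0.46 * 1.823364 * 0.806532 = 0.6765 m/s


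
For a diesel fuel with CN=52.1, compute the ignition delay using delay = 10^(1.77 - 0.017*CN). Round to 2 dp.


delay = 10^(1.77 - 0.017*CN)
Exponent = 1.77 - 0.017*52.1 = 0.8843
delay = 10^0.8843 = 7.66 ms


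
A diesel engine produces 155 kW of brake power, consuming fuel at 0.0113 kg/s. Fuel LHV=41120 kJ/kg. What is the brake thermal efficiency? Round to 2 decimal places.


eta_BTE = (BP / (mf * LHV)) * 100
Denominator = 0.0113 * 41120 = 464.6560 kW
eta_BTE = (155 / 464.6560) * 100 = 33.36%


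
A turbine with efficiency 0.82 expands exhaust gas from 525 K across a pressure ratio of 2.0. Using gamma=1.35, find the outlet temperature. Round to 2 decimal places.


T_out = T_in * (1 - eta * (1 - PR^(-(gamma-1)/gamma)))
Exponent = -(1.35-1)/1.35 = -0.25925926
PR^exp = 2.0^(-0.25925926) = 0.83551680
Factor = 1 - 0.82*(1 - 0.83551680) = 0.86512378
T_out = 525 * 0.86512378 = 454.19 K


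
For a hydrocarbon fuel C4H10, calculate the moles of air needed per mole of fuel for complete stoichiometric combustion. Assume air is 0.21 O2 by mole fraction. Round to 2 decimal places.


Balanced combustion: C4H10 + 6.5 O2 -> 4 CO2 + 5 H2O
O2 needed = C + H/4 = 4 + 10/4 = 6.50 moles
Air moles = O2 / 0.21 = 6.50 / 0.21 = 30.95 moles air


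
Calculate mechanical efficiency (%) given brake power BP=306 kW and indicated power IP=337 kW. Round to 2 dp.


eta_mech = (BP / IP) * 100
Ratio = 306 / 337 = 0.9080
eta_mech = 0.9080 * 100 = 90.80%


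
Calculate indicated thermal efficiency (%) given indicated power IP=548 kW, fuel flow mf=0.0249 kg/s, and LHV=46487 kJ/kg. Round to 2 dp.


eta_ith = (IP / (mf * LHV)) * 100
Denominator = 0.0249 * 46487 = 1157.5263 kW
eta_ith = (548 / 1157.5263) * 100 = 47.34%


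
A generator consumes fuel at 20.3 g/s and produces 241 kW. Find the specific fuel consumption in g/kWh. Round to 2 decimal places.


SFC = (mf / BP) * 3600
Rate = 20.3 / 241 = 0.084232 g/(s*kW)
SFC = 0.084232 * 3600 = 303.24 g/kWh


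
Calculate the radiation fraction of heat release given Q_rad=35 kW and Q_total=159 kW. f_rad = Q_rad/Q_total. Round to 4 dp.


f_rad = Q_rad / Q_total
f_rad = 35 / 159 = 0.2201


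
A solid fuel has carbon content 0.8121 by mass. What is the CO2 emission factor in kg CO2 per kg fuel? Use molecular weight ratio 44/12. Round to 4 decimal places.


EF = C_frac * (M_CO2 / M_C)
EF = 0.8121 * (44/12)
EF = 0.8121 * 3.666667 = 2.9777 kg_CO2/kg_fuel


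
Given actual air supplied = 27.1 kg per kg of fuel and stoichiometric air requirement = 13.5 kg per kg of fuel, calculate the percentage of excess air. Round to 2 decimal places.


Excess air = actual - stoichiometric = 27.1 - 13.5 = 13.60 kg/kg fuel
Excess air % = (excess / stoich) * 100 = (13.60 / 13.5) * 100 = 100.74%


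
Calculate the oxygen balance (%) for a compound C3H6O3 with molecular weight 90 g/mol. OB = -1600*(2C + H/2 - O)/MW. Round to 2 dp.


OB = -1600 * (2C + H/2 - O) / MW
Inner = 2*3 + 6/2 - 3 = 6.00
OB = -1600 * 6.00 / 90 = -106.67%


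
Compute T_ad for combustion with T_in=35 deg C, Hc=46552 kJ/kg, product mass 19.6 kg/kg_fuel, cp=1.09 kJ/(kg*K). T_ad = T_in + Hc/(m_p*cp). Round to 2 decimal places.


T_ad = T_in + Hc / (m_p * cp)
Denominator = 19.6 * 1.09 = 21.3640
Temperature rise = 46552 / 21.3640 = 2178.99 K
T_ad = 35 + 2178.99 = 2213.99 deg C


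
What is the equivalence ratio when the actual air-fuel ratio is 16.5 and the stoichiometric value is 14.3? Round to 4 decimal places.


phi = AFR_stoich / AFR_actual
phi = 14.3 / 16.5 = 0.8667


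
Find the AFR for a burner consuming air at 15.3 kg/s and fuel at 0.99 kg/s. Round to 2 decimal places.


AFR = m_air / m_fuel
AFR = 15.3 / 0.99 = 15.45


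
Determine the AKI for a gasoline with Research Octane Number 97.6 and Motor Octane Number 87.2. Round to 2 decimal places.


AKI = (RON + MON) / 2
AKI = (97.6 + 87.2) / 2
AKI = 184.8 / 2 = 92.40


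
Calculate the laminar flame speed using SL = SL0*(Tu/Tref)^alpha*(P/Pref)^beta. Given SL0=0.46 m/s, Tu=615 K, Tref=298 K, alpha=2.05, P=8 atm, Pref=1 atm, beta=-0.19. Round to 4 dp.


SL = SL0 * (Tu/Tref)^alpha * (P/Pref)^beta
T ratio = 615/298 = 2.06375839
(T ratio)^alpha = 2.06375839^2.05 = 4.416219
(P/Pref)^beta = 8^(-0.19) = 0.673617
SL = 0.46 * 4.416219 * 0.673617 = 1.3684 m/s


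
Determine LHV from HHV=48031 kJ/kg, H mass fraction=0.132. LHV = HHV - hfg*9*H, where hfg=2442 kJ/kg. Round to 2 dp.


LHV = HHV - hfg * 9 * H
Water correction = 2442 * 9 * 0.132 = 2901.096 kJ/kg
LHV = 48031 - 2901.096 = 45129.90 kJ/kg


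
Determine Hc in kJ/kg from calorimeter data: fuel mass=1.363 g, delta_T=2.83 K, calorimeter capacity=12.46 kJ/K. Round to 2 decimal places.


Hc = C_cal * delta_T / m_fuel
Q_released = 12.46 * 2.83 = 35.2618 kJ
m_fuel = 1.363 g = 1.363/1000 kg = 0.001363 kg
Hc = 35.2618 / 0.001363 = 25870.73 kJ/kg


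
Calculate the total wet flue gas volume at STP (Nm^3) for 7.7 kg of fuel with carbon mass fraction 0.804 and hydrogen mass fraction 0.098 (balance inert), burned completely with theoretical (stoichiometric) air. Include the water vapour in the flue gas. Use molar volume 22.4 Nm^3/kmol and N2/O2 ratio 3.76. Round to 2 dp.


Per kg fuel: CO2 = (C/12 kmol)*22.4 = (0.804/12)*22.4 = 1.50080 Nm^3
Per kg fuel: H2O = (H/2 kmol)*22.4 = (0.098/2)*22.4 = 1.09760 Nm^3
O2 needed per kg fuel = C/12 + H/4 = 0.804/12 + 0.098/4 = 0.09150000 kmol
Per kg fuel: N2 = O2*3.76*22.4 = 0.09150000*3.76*22.4 = 7.70650 Nm^3
Total per kg = 1.50080 + 1.09760 + 7.70650 = 10.30490 Nm^3
Total = 10.30490 * 7.7 = 79.35 Nm^3


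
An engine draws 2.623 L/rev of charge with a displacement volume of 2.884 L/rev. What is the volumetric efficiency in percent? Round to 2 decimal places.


eta_v = (V_actual / V_disp) * 100
Ratio = 2.623 / 2.884 = 0.9095
eta_v = 0.9095 * 100 = 90.95%


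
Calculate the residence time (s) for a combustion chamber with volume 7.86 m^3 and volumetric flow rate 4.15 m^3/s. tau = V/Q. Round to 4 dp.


tau = V / Q_flow
tau = 7.86 / 4.15 = 1.8940 s


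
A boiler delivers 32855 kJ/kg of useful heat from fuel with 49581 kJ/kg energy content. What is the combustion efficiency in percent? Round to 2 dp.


Efficiency = (Q_useful / Q_fuel) * 100
Efficiency = (32855 / 49581) * 100
Efficiency = 0.6627 * 100 = 66.27%


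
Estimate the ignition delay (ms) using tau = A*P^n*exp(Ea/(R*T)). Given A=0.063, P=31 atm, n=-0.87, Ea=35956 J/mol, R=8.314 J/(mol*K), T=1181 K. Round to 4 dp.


tau = A * P^n * exp(Ea/(R*T))
P^n = 31^(-0.87) = 0.05040984
Ea/(R*T) = 35956/(8.314*1181) = 3.661942
exp(Ea/(R*T)) = 38.936882
tau = 0.063 * 0.05040984 * 38.936882 = 0.1237 ms


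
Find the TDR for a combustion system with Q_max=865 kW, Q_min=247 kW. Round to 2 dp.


TDR = Q_max / Q_min
TDR = 865 / 247 = 3.50


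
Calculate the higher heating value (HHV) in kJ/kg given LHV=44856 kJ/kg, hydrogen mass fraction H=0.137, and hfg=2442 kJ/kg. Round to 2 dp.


HHV = LHV + hfg * 9 * H
Water addition = 2442 * 9 * 0.137 = 3010.986 kJ/kg
HHV = 44856 + 3010.986 = 47866.99 kJ/kg


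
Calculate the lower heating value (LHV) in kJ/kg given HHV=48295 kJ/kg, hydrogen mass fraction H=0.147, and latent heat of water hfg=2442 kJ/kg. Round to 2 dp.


LHV = HHV - hfg * 9 * H
Water correction = 2442 * 9 * 0.147 = 3230.766 kJ/kg
LHV = 48295 - 3230.766 = 45064.23 kJ/kg


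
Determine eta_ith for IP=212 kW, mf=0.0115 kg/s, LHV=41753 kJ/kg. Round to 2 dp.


eta_ith = (IP / (mf * LHV)) * 100
Denominator = 0.0115 * 41753 = 480.1595 kW
eta_ith = (212 / 480.1595) * 100 = 44.15%


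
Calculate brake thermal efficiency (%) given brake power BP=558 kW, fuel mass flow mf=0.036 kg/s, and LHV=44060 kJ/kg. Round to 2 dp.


eta_BTE = (BP / (mf * LHV)) * 100
Denominator = 0.036 * 44060 = 1586.1600 kW
eta_BTE = (558 / 1586.1600) * 100 = 35.18%


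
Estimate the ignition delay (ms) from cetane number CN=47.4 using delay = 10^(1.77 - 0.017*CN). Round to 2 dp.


delay = 10^(1.77 - 0.017*CN)
Exponent = 1.77 - 0.017*47.4 = 0.9642
delay = 10^0.9642 = 9.21 ms


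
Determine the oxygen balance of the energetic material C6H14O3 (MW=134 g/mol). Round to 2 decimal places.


OB = -1600 * (2C + H/2 - O) / MW
Inner = 2*6 + 14/2 - 3 = 16.00
OB = -1600 * 16.00 / 134 = -191.04%


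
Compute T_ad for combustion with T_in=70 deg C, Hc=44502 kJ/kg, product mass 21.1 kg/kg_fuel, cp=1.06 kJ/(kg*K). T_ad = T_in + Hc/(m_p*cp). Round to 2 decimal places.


T_ad = T_in + Hc / (m_p * cp)
Denominator = 21.1 * 1.06 = 22.3660
Temperature rise = 44502 / 22.3660 = 1989.72 K
T_ad = 70 + 1989.72 = 2059.72 deg C


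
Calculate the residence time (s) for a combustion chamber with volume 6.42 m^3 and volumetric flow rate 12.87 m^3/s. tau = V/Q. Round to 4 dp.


tau = V / Q_flow
tau = 6.42 / 12.87 = 0.4988 s


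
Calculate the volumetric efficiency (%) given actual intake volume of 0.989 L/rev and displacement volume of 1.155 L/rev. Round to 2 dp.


eta_v = (V_actual / V_disp) * 100
Ratio = 0.989 / 1.155 = 0.8563
eta_v = 0.8563 * 100 = 85.63%


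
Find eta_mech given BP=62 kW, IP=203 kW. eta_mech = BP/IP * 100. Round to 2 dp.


eta_mech = (BP / IP) * 100
Ratio = 62 / 203 = 0.3054
eta_mech = 0.3054 * 100 = 30.54%


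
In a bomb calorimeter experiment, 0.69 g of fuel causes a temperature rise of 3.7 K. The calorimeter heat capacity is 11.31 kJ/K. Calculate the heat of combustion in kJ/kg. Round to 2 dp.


Hc = C_cal * delta_T / m_fuel
Q_released = 11.31 * 3.7 = 41.8470 kJ
m_fuel = 0.69 g = 0.69/1000 kg = 0.000690 kg
Hc = 41.8470 / 0.000690 = 60647.83 kJ/kg


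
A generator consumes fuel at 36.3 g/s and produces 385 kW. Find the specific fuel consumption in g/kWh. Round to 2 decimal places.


SFC = (mf / BP) * 3600
Rate = 36.3 / 385 = 0.094286 g/(s*kW)
SFC = 0.094286 * 3600 = 339.43 g/kWh


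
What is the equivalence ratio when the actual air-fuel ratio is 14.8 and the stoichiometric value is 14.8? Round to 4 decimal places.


phi = AFR_stoich / AFR_actual
phi = 14.8 / 14.8 = 1.0000


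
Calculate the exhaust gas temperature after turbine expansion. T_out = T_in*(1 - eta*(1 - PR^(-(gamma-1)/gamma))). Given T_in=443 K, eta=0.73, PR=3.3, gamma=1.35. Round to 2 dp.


T_out = T_in * (1 - eta * (1 - PR^(-(gamma-1)/gamma)))
Exponent = -(1.35-1)/1.35 = -0.25925926
PR^exp = 3.3^(-0.25925926) = 0.73378775
Factor = 1 - 0.73*(1 - 0.73378775) = 0.80566506
T_out = 443 * 0.80566506 = 356.91 K
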